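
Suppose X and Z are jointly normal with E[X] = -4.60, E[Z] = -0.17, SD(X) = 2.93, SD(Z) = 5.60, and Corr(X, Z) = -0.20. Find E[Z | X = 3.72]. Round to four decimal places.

The regression of Z on X has slope ρ·σ_Z/σ_X and passes through (μ_X, μ_Z).
E[Z | X=3.72] = -0.17 + (-0.20)·(5.60/2.93)·(3.72 − (-4.60)) = -0.17 + (-0.38225)·(8.32) = -3.3503.

-3.3503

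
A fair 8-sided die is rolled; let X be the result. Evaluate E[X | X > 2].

11/2

Given X > 2, X is equally likely to be any of {3, 4, 5, 6, 7, 8}.
E[X | X > 2] = (3 + 4 + 5 + 6 + 7 + 8) / 6 = 11/2.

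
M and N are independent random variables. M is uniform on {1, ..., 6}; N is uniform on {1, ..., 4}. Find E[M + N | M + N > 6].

8

Outcomes with M + N > 6: (3,4), (4,3), (4,4), (5,2), (5,3), (5,4), (6,1), (6,2), (6,3), (6,4), each with probability 1/24.
E[M + N | M + N > 6] = (7 + 7 + 8 + 7 + 8 + 9 + 7 + 8 + 9 + 10) / 10 = 8.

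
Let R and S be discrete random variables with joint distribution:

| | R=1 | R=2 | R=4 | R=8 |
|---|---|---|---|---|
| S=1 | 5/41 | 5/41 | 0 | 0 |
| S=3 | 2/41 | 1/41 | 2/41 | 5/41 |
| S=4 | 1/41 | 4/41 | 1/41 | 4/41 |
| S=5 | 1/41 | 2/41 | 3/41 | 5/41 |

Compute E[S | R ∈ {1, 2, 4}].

79/27

P(R ∈ {1, 2, 4}) = 27/41.
Summing S·P(R=x,S=y) over the conditioning event gives 79/41.
E[S | R ∈ {1, 2, 4}] = (79/41) / (27/41) = 79/27.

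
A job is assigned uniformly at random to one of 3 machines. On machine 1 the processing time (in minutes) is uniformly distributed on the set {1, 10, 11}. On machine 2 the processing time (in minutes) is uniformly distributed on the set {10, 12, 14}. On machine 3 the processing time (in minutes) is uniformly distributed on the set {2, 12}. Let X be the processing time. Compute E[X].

79/9

E[X | machine 1] = (1+10+11)/3 = 22/3.
E[X | machine 2] = (10+12+14)/3 = 12.
E[X | machine 3] = (2+12)/2 = 7.
E[X] = (1/3)·(22/3) + (1/3)·(12) + (1/3)·(7) = 79/9.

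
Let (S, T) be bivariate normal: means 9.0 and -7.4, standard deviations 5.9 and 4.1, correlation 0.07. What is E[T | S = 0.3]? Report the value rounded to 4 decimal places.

For a bivariate normal, E[T | S=x] = μ_T + ρ·(σ_T/σ_S)·(x − μ_S).
E[T | S=0.3] = -7.4 + (0.07)·(4.1/5.9)·(0.3 − (9.0)) = -7.4 + (0.048644)·(-8.7) = -7.8232.

-7.8232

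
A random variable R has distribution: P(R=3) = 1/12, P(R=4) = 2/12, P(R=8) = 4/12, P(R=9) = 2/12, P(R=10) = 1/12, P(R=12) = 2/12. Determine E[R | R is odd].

P(R is odd) = 1/4.
Σ over the event: 3·1/12 + 9·1/6 = 7/4.
E[R | R is odd] = (7/4) / (1/4) = 7.

7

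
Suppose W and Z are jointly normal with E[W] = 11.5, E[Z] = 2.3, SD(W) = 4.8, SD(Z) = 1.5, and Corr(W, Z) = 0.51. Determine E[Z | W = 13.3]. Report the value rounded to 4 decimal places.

2.5869

The regression of Z on W has slope ρ·σ_Z/σ_W and passes through (μ_W, μ_Z).
E[Z | W=13.3] = 2.3 + (0.51)·(1.5/4.8)·(13.3 − (11.5)) = 2.3 + (0.15937)·(1.8) = 2.5869.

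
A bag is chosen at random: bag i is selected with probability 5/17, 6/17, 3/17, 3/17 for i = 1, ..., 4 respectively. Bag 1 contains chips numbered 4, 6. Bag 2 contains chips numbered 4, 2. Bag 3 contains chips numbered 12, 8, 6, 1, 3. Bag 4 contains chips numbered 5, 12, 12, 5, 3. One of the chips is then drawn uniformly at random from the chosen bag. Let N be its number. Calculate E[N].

E[N | bag 1] = (4+6)/2 = 5.
E[N | bag 2] = (4+2)/2 = 3.
E[N | bag 3] = (12+8+6+1+3)/5 = 6.
E[N | bag 4] = (5+12+12+5+3)/5 = 37/5.
E[N] = (5/17)·(5) + (6/17)·(3) + (3/17)·(6) + (3/17)·(37/5) = 416/85.

416/85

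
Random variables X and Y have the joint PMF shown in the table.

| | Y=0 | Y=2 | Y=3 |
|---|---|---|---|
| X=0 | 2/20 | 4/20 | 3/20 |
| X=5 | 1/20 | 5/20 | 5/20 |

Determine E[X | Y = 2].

P(Y = 2) = 9/20.
Summing X·P(X=x,Y=y) over the conditioning event gives 5/4.
E[X | Y = 2] = (5/4) / (9/20) = 25/9.

25/9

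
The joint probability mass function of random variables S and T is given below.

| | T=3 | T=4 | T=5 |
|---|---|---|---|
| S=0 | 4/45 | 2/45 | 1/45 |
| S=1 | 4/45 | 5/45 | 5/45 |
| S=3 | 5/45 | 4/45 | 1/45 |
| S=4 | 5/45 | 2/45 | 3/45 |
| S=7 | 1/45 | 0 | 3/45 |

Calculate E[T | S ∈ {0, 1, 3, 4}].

P(S ∈ {0, 1, 3, 4}) = 41/45.
Summing T·P(S=x,T=y) over the conditioning event gives 52/15.
E[T | S ∈ {0, 1, 3, 4}] = (52/15) / (41/45) = 156/41.

156/41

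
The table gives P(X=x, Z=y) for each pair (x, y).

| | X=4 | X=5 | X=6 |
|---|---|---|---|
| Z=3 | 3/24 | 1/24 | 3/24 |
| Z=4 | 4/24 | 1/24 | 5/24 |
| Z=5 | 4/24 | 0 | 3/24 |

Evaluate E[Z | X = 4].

P(X = 4) = 11/24.
Σ Z·P over the event = 3·(3/24) + 4·(4/24) + 5·(4/24) = 15/8.
E[Z | X = 4] = (15/8) / (11/24) = 45/11.

45/11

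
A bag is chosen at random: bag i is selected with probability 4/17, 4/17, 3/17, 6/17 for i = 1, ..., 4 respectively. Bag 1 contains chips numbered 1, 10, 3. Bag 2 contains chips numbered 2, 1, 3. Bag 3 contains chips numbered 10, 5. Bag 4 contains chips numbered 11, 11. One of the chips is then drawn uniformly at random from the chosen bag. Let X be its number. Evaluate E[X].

691/102

E[X | bag 1] = (1+10+3)/3 = 14/3.
E[X | bag 2] = (2+1+3)/3 = 2.
E[X | bag 3] = (10+5)/2 = 15/2.
E[X | bag 4] = (11+11)/2 = 11.
By the law of total expectation,
E[X] = (4/17)·(14/3) + (4/17)·(2) + (3/17)·(15/2) + (6/17)·(11) = 691/102.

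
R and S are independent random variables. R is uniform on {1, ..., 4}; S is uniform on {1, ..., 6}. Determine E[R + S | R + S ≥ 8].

26/3

P(R + S ≥ 8) = 1/4.
Summing (R+S)·P(x,y) over outcomes with R + S ≥ 8 gives 13/6.
E[R + S | R + S ≥ 8] = (13/6) / (1/4) = 26/3.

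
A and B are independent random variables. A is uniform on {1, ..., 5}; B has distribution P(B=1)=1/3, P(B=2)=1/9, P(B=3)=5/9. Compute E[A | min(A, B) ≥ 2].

P(min(A, B) ≥ 2) = 8/15.
Summing A·P(x,y) over outcomes with min(A, B) ≥ 2 gives 28/15.
E[A | min(A, B) ≥ 2] = (28/15) / (8/15) = 7/2.

7/2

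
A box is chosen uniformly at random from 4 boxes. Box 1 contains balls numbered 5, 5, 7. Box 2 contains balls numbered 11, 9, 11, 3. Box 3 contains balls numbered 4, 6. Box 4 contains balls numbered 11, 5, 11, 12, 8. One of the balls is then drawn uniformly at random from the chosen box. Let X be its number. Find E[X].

857/120

E[X | box 1] = (5+5+7)/3 = 17/3.
E[X | box 2] = (11+9+11+3)/4 = 17/2.
E[X | box 3] = (4+6)/2 = 5.
E[X | box 4] = (11+5+11+12+8)/5 = 47/5.
E[X] = (1/4)·(17/3) + (1/4)·(17/2) + (1/4)·(5) + (1/4)·(47/5) = 857/120.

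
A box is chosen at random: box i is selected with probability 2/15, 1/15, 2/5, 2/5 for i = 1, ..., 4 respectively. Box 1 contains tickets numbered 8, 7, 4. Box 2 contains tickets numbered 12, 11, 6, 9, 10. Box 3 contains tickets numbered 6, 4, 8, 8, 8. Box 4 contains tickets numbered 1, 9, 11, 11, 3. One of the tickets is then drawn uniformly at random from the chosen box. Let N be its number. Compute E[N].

1576/225

E[N | box 1] = (8+7+4)/3 = 19/3.
E[N | box 2] = (12+11+6+9+10)/5 = 48/5.
E[N | box 3] = (6+4+8+8+8)/5 = 34/5.
E[N | box 4] = (1+9+11+11+3)/5 = 7.
E[N] = (2/15)·(19/3) + (1/15)·(48/5) + (2/5)·(34/5) + (2/5)·(7) = 1576/225.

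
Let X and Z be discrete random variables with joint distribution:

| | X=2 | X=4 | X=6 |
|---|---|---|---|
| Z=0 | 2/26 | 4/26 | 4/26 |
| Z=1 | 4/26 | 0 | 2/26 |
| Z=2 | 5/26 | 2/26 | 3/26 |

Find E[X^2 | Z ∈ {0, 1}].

19

P(Z ∈ {0, 1}) = 8/13.
Summing X^2·P(X=x,Z=y) over the conditioning event gives 152/13.
E[X^2 | Z ∈ {0, 1}] = (152/13) / (8/13) = 19.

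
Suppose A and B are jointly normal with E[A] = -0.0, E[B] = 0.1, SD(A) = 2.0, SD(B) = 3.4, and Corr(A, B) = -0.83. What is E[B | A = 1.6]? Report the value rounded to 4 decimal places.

-2.1576

E[B | A=x] = μ_B + ρ(σ_B/σ_A)(x − μ_A) for jointly normal variables.
E[B | A=1.6] = 0.1 + (-0.83)·(3.4/2.0)·(1.6 − (-0.0)) = 0.1 + (-1.411)·(1.6) = -2.1576.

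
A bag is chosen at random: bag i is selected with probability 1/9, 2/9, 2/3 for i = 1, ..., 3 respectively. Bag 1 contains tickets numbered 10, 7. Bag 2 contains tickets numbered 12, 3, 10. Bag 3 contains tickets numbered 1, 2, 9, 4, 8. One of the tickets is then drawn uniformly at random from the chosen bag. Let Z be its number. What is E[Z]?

1619/270

E[Z | bag 1] = (10+7)/2 = 17/2.
E[Z | bag 2] = (12+3+10)/3 = 25/3.
E[Z | bag 3] = (1+2+9+4+8)/5 = 24/5.
By the law of total expectation,
E[Z] = (1/9)·(17/2) + (2/9)·(25/3) + (2/3)·(24/5) = 1619/270.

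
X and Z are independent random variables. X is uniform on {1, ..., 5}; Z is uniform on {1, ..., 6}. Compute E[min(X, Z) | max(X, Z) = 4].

16/7

Outcomes with max(X, Z) = 4: (1,4), (2,4), (3,4), (4,1), (4,2), (4,3), (4,4), each with probability 1/30.
E[min(X, Z) | max(X, Z) = 4] = (1 + 2 + 3 + 1 + 2 + 3 + 4) / 7 = 16/7.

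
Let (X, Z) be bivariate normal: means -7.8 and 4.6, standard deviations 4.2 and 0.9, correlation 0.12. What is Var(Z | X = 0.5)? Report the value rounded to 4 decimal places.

0.7983

The conditional variance in a bivariate normal is σ_Z²(1 − ρ²), independent of x.
Var(Z | X=0.5) = (0.9)²·(1 − (0.12)²) = 0.81·0.9856 = 0.7983.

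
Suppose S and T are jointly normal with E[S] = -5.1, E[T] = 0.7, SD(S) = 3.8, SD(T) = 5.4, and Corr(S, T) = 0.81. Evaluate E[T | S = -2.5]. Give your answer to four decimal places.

For a bivariate normal, E[T | S=x] = μ_T + ρ·(σ_T/σ_S)·(x − μ_S).
E[T | S=-2.5] = 0.7 + (0.81)·(5.4/3.8)·(-2.5 − (-5.1)) = 0.7 + (1.15105)·(2.6) = 3.6927.

3.6927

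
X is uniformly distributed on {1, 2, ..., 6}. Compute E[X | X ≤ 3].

Given X ≤ 3, X is equally likely to be any of {1, 2, 3}.
E[X | X ≤ 3] = (1 + 2 + 3) / 3 = 2.

2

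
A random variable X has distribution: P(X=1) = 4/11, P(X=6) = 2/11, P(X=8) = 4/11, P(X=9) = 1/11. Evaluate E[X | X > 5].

53/7

P(X > 5) = 7/11.
Σ over the event: 6·2/11 + 8·4/11 + 9·1/11 = 53/11.
E[X | X > 5] = (53/11) / (7/11) = 53/7.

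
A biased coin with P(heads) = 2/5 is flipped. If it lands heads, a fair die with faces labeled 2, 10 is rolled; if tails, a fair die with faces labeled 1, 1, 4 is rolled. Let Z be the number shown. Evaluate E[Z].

18/5

E[Z | heads] = (2+10)/2 = 6.
E[Z | tails] = (1+1+4)/3 = 2.
By the law of total expectation,
E[Z] = (2/5)·(6) + (3/5)·(2) = 18/5.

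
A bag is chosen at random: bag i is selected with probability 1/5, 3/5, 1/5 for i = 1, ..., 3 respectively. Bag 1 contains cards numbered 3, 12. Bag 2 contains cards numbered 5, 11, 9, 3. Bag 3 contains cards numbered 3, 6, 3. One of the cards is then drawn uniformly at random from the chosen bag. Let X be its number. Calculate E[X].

13/2

E[X | bag 1] = (3+12)/2 = 15/2.
E[X | bag 2] = (5+11+9+3)/4 = 7.
E[X | bag 3] = (3+6+3)/3 = 4.
By the law of total expectation,
E[X] = (1/5)·(15/2) + (3/5)·(7) + (1/5)·(4) = 13/2.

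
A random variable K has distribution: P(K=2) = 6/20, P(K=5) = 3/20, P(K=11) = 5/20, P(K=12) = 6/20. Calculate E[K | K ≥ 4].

71/7

P(K ≥ 4) = 7/10.
Σ over the event: 5·3/20 + 11·1/4 + 12·3/10 = 71/10.
E[K | K ≥ 4] = (71/10) / (7/10) = 71/7.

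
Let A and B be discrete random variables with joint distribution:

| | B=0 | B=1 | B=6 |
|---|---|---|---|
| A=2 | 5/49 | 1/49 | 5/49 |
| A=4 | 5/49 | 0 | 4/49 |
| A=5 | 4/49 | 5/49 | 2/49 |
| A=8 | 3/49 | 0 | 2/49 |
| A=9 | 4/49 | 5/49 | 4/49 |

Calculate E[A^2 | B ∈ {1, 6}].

40

P(B ∈ {1, 6}) = 4/7.
Σ A^2·P over the event = 4·(1/49) + 4·(5/49) + 16·(4/49) + 25·(5/49) + 25·(2/49) + 64·(2/49) + 81·(5/49) + 81·(4/49) = 160/7.
E[A^2 | B ∈ {1, 6}] = (160/7) / (4/7) = 40.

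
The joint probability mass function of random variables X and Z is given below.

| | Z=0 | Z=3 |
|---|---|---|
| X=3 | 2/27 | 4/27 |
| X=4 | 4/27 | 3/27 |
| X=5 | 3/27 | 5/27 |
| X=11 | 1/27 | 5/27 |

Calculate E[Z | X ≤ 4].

P(X ≤ 4) = 13/27.
Σ Z·P over the event = 0·(2/27) + 3·(4/27) + 0·(4/27) + 3·(3/27) = 7/9.
E[Z | X ≤ 4] = (7/9) / (13/27) = 21/13.

21/13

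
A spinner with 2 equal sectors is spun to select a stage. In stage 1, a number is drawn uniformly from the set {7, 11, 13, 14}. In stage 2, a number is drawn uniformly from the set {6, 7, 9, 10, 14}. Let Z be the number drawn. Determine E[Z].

409/40

E[Z | stage 1] = (7+11+13+14)/4 = 45/4.
E[Z | stage 2] = (6+7+9+10+14)/5 = 46/5.
By the law of total expectation,
E[Z] = (1/2)·(45/4) + (1/2)·(46/5) = 409/40.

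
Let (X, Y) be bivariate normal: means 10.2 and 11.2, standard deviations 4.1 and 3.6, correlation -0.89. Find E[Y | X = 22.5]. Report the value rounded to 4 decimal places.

1.5880

For a bivariate normal, E[Y | X=x] = μ_Y + ρ·(σ_Y/σ_X)·(x − μ_X).
E[Y | X=22.5] = 11.2 + (-0.89)·(3.6/4.1)·(22.5 − (10.2)) = 11.2 + (-0.78146)·(12.3) = 1.5880.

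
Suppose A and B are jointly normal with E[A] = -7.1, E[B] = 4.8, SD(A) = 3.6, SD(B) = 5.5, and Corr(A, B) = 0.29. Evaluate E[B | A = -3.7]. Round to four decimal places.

6.3064

E[B | A=x] = μ_B + ρ(σ_B/σ_A)(x − μ_A) for jointly normal variables.
E[B | A=-3.7] = 4.8 + (0.29)·(5.5/3.6)·(-3.7 − (-7.1)) = 4.8 + (0.44306)·(3.4) = 6.3064.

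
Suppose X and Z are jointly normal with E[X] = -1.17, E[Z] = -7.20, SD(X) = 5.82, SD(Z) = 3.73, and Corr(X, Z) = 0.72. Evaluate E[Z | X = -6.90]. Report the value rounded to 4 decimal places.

The regression of Z on X has slope ρ·σ_Z/σ_X and passes through (μ_X, μ_Z).
E[Z | X=-6.90] = -7.20 + (0.72)·(3.73/5.82)·(-6.90 − (-1.17)) = -7.20 + (0.46144)·(-5.73) = -9.8441.

-9.8441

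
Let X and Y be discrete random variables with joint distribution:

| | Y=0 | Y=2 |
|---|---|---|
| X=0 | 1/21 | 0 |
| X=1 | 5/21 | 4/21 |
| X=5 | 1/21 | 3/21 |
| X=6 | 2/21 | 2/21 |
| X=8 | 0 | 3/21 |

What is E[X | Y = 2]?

55/12

P(Y = 2) = 4/7.
Σ X·P over the event = 1·(4/21) + 5·(3/21) + 6·(2/21) + 8·(3/21) = 55/21.
E[X | Y = 2] = (55/21) / (4/7) = 55/12.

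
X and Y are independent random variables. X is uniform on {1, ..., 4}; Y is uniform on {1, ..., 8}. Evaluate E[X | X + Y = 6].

5/2

Outcomes with X + Y = 6: (1,5), (2,4), (3,3), (4,2), each with probability 1/32.
E[X | X + Y = 6] = (1 + 2 + 3 + 4) / 4 = 5/2.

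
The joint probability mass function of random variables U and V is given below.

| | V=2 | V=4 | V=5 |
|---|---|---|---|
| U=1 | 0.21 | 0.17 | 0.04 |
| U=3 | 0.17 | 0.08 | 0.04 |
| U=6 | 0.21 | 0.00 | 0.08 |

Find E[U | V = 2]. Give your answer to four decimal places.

3.3559

P(V = 2) = 0.59.
Σ U·P over the event = 1·(0.21) + 3·(0.17) + 6·(0.21) = 1.98.
E[U | V = 2] = (1.98) / (0.59) = 3.3559.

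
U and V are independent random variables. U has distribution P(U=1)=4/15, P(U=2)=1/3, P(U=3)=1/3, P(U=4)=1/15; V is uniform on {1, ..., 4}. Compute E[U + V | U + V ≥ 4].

247/47

P(U + V ≥ 4) = 47/60.
Summing (U+V)·P(x,y) over outcomes with U + V ≥ 4 gives 247/60.
E[U + V | U + V ≥ 4] = (247/60) / (47/60) = 247/47.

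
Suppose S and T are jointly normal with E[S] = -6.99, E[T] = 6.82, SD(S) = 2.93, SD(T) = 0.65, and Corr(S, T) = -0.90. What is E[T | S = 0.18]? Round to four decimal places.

5.3884

E[T | S=x] = μ_T + ρ(σ_T/σ_S)(x − μ_S) for jointly normal variables.
E[T | S=0.18] = 6.82 + (-0.90)·(0.65/2.93)·(0.18 − (-6.99)) = 6.82 + (-0.19966)·(7.17) = 5.3884.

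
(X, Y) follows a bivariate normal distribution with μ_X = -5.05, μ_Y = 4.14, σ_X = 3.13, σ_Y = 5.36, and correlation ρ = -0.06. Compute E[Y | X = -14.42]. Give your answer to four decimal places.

E[Y | X=x] = μ_Y + ρ(σ_Y/σ_X)(x − μ_X) for jointly normal variables.
E[Y | X=-14.42] = 4.14 + (-0.06)·(5.36/3.13)·(-14.42 − (-5.05)) = 4.14 + (-0.102748)·(-9.37) = 5.1027.

5.1027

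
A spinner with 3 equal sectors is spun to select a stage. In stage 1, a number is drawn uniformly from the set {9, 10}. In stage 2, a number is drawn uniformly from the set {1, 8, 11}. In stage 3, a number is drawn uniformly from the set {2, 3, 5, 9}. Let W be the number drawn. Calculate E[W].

251/36

E[W | stage 1] = (9+10)/2 = 19/2.
E[W | stage 2] = (1+8+11)/3 = 20/3.
E[W | stage 3] = (2+3+5+9)/4 = 19/4.
E[W] = (1/3)·(19/2) + (1/3)·(20/3) + (1/3)·(19/4) = 251/36.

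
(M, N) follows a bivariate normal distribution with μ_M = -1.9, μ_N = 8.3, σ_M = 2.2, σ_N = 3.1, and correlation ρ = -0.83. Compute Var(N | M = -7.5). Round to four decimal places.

Var(N | M=x) = (1 − ρ²)·σ_N².
Var(N | M=-7.5) = (3.1)²·(1 − (-0.83)²) = 9.61·0.3111 = 2.9897.

2.9897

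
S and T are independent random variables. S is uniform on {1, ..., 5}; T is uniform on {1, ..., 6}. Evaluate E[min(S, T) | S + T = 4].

P(S + T = 4) = 1/10.
Summing min(S,T)·P(x,y) over outcomes with S + T = 4 gives 2/15.
E[min(S, T) | S + T = 4] = (2/15) / (1/10) = 4/3.

4/3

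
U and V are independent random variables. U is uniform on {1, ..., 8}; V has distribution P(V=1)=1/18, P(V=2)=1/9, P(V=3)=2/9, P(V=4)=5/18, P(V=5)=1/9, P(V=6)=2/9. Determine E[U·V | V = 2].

P(V = 2) = 1/9.
Summing UV·P(x,y) over outcomes with V = 2 gives 1.
E[U·V | V = 2] = (1) / (1/9) = 9.

9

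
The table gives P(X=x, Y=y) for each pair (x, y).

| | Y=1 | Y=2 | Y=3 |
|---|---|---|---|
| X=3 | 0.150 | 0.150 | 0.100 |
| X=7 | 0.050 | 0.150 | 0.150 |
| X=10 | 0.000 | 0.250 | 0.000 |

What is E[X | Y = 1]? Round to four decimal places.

4.0000

P(Y = 1) = 0.200.
Summing X·P(X=x,Y=y) over the conditioning event gives 0.800.
E[X | Y = 1] = (0.800) / (0.200) = 4.0000.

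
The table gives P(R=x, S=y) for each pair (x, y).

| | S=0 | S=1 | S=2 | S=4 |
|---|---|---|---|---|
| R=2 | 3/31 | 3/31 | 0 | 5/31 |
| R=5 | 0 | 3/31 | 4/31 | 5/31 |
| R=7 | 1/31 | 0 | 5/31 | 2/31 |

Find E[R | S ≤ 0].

P(S ≤ 0) = 4/31.
Σ R·P over the event = 2·(3/31) + 7·(1/31) = 13/31.
E[R | S ≤ 0] = (13/31) / (4/31) = 13/4.

13/4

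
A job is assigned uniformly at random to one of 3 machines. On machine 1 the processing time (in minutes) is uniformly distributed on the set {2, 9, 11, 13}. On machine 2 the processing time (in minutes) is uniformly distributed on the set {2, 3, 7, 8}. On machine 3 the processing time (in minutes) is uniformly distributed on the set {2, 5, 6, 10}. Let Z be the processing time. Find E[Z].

13/2

E[Z | machine 1] = (2+9+11+13)/4 = 35/4.
E[Z | machine 2] = (2+3+7+8)/4 = 5.
E[Z | machine 3] = (2+5+6+10)/4 = 23/4.
E[Z] = (1/3)·(35/4) + (1/3)·(5) + (1/3)·(23/4) = 13/2.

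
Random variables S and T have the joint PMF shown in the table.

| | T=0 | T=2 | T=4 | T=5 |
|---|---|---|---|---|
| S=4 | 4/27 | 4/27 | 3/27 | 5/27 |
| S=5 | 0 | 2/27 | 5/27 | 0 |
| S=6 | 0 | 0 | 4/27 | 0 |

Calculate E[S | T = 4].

61/12

P(T = 4) = 4/9.
Σ S·P over the event = 4·(3/27) + 5·(5/27) + 6·(4/27) = 61/27.
E[S | T = 4] = (61/27) / (4/9) = 61/12.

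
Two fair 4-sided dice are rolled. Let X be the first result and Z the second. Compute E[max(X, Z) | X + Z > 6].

P(X + Z > 6) = 3/16.
Summing max(X,Z)·P(x,y) over outcomes with X + Z > 6 gives 3/4.
E[max(X, Z) | X + Z > 6] = (3/4) / (3/16) = 4.

4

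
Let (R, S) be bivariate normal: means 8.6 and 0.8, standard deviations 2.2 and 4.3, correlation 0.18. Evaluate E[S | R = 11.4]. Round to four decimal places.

The regression of S on R has slope ρ·σ_S/σ_R and passes through (μ_R, μ_S).
E[S | R=11.4] = 0.8 + (0.18)·(4.3/2.2)·(11.4 − (8.6)) = 0.8 + (0.35182)·(2.8) = 1.7851.

1.7851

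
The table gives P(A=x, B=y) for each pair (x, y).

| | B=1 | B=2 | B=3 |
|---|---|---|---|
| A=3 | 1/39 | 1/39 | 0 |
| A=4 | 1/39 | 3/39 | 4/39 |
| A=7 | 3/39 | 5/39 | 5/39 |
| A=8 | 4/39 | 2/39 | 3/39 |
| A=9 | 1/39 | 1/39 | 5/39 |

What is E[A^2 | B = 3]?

906/17

P(B = 3) = 17/39.
Σ A^2·P over the event = 16·(4/39) + 49·(5/39) + 64·(3/39) + 81·(5/39) = 302/13.
E[A^2 | B = 3] = (302/13) / (17/39) = 906/17.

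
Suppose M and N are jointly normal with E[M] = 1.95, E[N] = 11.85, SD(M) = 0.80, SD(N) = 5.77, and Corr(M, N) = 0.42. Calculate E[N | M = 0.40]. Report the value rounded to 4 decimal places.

7.1547

E[N | M=x] = μ_N + ρ(σ_N/σ_M)(x − μ_M) for jointly normal variables.
E[N | M=0.40] = 11.85 + (0.42)·(5.77/0.80)·(0.40 − (1.95)) = 11.85 + (3.02925)·(-1.55) = 7.1547.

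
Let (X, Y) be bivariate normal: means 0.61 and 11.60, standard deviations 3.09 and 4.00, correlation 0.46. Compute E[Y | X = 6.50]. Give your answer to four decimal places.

The regression of Y on X has slope ρ·σ_Y/σ_X and passes through (μ_X, μ_Y).
E[Y | X=6.50] = 11.60 + (0.46)·(4.00/3.09)·(6.50 − (0.61)) = 11.60 + (0.59547)·(5.89) = 15.1073.

15.1073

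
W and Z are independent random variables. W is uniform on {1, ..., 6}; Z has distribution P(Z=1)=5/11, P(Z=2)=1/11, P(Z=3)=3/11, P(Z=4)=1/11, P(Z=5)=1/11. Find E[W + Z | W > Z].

253/41

P(W > Z) = 41/66.
Summing (W+Z)·P(x,y) over outcomes with W > Z gives 23/6.
E[W + Z | W > Z] = (23/6) / (41/66) = 253/41.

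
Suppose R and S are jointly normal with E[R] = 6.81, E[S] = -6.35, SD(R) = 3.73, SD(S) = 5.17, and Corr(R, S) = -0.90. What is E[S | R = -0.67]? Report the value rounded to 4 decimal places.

2.9809

The regression of S on R has slope ρ·σ_S/σ_R and passes through (μ_R, μ_S).
E[S | R=-0.67] = -6.35 + (-0.90)·(5.17/3.73)·(-0.67 − (6.81)) = -6.35 + (-1.24745)·(-7.48) = 2.9809.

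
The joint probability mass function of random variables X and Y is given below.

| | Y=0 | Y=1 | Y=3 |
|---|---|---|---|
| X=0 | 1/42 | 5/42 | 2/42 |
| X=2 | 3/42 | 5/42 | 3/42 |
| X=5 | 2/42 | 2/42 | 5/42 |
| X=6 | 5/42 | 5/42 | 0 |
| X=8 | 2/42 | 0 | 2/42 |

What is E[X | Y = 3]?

47/12

P(Y = 3) = 2/7.
Summing X·P(X=x,Y=y) over the conditioning event gives 47/42.
E[X | Y = 3] = (47/42) / (2/7) = 47/12.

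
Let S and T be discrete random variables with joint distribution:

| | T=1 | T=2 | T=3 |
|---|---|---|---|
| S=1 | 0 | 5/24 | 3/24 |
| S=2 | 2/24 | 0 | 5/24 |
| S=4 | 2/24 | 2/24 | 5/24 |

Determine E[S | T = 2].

13/7

P(T = 2) = 7/24.
Σ S·P over the event = 1·(5/24) + 4·(2/24) = 13/24.
E[S | T = 2] = (13/24) / (7/24) = 13/7.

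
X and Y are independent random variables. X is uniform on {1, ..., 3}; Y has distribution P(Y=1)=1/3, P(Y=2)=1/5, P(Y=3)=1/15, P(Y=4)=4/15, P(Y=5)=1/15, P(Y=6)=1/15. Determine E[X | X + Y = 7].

P(X + Y = 7) = 2/15.
Summing X·P(x,y) over outcomes with X + Y = 7 gives 1/3.
E[X | X + Y = 7] = (1/3) / (2/15) = 5/2.

5/2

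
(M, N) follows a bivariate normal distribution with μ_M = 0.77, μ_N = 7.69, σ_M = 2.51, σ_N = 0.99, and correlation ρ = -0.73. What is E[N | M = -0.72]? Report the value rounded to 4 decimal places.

8.1190

E[N | M=x] = μ_N + ρ(σ_N/σ_M)(x − μ_M) for jointly normal variables.
E[N | M=-0.72] = 7.69 + (-0.73)·(0.99/2.51)·(-0.72 − (0.77)) = 7.69 + (-0.28793)·(-1.49) = 8.1190.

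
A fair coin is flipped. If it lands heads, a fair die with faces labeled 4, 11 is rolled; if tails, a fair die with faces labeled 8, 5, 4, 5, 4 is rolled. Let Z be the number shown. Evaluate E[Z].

127/20

E[Z | heads] = (4+11)/2 = 15/2.
E[Z | tails] = (8+5+4+5+4)/5 = 26/5.
E[Z] = (1/2)·(15/2) + (1/2)·(26/5) = 127/20.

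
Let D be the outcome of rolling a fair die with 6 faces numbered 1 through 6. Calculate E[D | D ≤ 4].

5/2

Given D ≤ 4, D is equally likely to be any of {1, 2, 3, 4}.
E[D | D ≤ 4] = (1 + 2 + 3 + 4) / 4 = 5/2.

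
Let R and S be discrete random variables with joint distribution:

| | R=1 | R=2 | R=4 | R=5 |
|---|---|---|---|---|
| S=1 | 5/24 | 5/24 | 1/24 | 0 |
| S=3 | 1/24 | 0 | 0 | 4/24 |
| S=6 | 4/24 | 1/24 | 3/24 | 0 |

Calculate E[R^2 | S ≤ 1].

41/11

P(S ≤ 1) = 11/24.
Summing R^2·P(R=x,S=y) over the conditioning event gives 41/24.
E[R^2 | S ≤ 1] = (41/24) / (11/24) = 41/11.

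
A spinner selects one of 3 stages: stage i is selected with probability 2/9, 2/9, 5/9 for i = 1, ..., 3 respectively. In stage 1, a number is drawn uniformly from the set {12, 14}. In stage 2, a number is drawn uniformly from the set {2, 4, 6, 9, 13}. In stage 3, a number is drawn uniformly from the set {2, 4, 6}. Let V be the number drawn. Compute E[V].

298/45

E[V | stage 1] = (12+14)/2 = 13.
E[V | stage 2] = (2+4+6+9+13)/5 = 34/5.
E[V | stage 3] = (2+4+6)/3 = 4.
By the law of total expectation,
E[V] = (2/9)·(13) + (2/9)·(34/5) + (5/9)·(4) = 298/45.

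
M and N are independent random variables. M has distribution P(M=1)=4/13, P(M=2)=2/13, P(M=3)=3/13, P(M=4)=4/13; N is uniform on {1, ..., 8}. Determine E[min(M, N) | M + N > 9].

P(M + N > 9) = 5/26.
Summing min(M,N)·P(x,y) over outcomes with M + N > 9 gives 35/52.
E[min(M, N) | M + N > 9] = (35/52) / (5/26) = 7/2.

7/2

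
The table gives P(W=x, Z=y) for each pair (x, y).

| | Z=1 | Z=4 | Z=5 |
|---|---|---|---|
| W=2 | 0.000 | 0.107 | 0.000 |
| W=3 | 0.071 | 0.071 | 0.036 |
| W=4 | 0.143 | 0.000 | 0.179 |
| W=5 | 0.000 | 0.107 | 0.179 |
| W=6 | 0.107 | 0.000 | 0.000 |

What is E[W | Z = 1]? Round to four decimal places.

4.4455

P(Z = 1) = 0.321.
Σ W·P over the event = 3·(0.071) + 4·(0.143) + 6·(0.107) = 1.427.
E[W | Z = 1] = (1.427) / (0.321) = 4.4455.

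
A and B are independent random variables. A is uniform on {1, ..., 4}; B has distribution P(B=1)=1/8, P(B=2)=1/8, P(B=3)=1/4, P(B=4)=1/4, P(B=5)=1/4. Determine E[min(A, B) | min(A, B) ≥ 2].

P(min(A, B) ≥ 2) = 21/32.
Summing min(A,B)·P(x,y) over outcomes with min(A, B) ≥ 2 gives 29/16.
E[min(A, B) | min(A, B) ≥ 2] = (29/16) / (21/32) = 58/21.

58/21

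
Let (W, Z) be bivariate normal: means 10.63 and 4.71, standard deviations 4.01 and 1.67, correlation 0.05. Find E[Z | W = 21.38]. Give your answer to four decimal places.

The regression of Z on W has slope ρ·σ_Z/σ_W and passes through (μ_W, μ_Z).
E[Z | W=21.38] = 4.71 + (0.05)·(1.67/4.01)·(21.38 − (10.63)) = 4.71 + (0.020823)·(10.75) = 4.9338.

4.9338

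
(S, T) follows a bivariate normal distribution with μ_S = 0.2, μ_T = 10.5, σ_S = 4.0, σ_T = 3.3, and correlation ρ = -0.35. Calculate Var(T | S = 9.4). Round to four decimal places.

Var(T | S=x) = (1 − ρ²)·σ_T².
Var(T | S=9.4) = (3.3)²·(1 − (-0.35)²) = 10.89·0.8775 = 9.5560.

9.5560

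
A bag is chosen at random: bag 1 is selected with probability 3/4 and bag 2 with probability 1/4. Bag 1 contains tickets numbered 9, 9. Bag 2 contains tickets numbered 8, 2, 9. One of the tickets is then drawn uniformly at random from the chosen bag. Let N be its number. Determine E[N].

25/3

E[N | bag 1] = (9+9)/2 = 9.
E[N | bag 2] = (8+2+9)/3 = 19/3.
By the law of total expectation,
E[N] = (3/4)·(9) + (1/4)·(19/3) = 25/3.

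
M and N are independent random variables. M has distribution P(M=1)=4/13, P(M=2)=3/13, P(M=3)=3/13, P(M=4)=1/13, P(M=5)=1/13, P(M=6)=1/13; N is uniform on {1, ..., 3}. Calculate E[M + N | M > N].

P(M > N) = 6/13.
Summing (M+N)·P(x,y) over outcomes with M > N gives 33/13.
E[M + N | M > N] = (33/13) / (6/13) = 11/2.

11/2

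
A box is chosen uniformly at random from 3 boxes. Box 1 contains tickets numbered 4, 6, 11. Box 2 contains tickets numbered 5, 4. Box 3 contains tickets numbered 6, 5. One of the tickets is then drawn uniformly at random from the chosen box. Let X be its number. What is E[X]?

E[X | box 1] = (4+6+11)/3 = 7.
E[X | box 2] = (5+4)/2 = 9/2.
E[X | box 3] = (6+5)/2 = 11/2.
E[X] = (1/3)·(7) + (1/3)·(9/2) + (1/3)·(11/2) = 17/3.

17/3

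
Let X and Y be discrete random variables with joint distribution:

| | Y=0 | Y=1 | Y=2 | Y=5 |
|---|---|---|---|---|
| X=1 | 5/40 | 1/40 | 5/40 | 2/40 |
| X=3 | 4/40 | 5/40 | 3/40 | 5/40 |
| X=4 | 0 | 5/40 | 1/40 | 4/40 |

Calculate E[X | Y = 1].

P(Y = 1) = 11/40.
Σ X·P over the event = 1·(1/40) + 3·(5/40) + 4·(5/40) = 9/10.
E[X | Y = 1] = (9/10) / (11/40) = 36/11.

36/11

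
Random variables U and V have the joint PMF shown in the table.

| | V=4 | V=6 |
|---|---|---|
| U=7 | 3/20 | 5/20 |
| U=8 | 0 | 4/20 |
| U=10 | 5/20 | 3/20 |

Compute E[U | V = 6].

P(V = 6) = 3/5.
Σ U·P over the event = 7·(5/20) + 8·(4/20) + 10·(3/20) = 97/20.
E[U | V = 6] = (97/20) / (3/5) = 97/12.

97/12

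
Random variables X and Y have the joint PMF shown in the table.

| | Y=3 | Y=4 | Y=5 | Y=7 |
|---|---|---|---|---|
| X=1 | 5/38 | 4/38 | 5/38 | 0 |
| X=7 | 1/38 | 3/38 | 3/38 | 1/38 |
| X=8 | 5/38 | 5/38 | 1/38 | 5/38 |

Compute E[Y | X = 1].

P(X = 1) = 7/19.
Σ Y·P over the event = 3·(5/38) + 4·(4/38) + 5·(5/38) = 28/19.
E[Y | X = 1] = (28/19) / (7/19) = 4.

4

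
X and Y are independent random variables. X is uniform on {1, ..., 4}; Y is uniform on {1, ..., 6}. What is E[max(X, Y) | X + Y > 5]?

67/14

P(X + Y > 5) = 7/12.
Summing max(X,Y)·P(x,y) over outcomes with X + Y > 5 gives 67/24.
E[max(X, Y) | X + Y > 5] = (67/24) / (7/12) = 67/14.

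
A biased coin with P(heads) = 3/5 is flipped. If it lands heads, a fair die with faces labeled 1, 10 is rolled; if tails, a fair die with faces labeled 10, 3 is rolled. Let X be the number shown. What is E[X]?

E[X | heads] = (1+10)/2 = 11/2.
E[X | tails] = (10+3)/2 = 13/2.
E[X] = (3/5)·(11/2) + (2/5)·(13/2) = 59/10.

59/10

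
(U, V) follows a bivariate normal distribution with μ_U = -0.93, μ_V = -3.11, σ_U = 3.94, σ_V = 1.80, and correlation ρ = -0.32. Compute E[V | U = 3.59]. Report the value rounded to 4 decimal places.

The regression of V on U has slope ρ·σ_V/σ_U and passes through (μ_U, μ_V).
E[V | U=3.59] = -3.11 + (-0.32)·(1.80/3.94)·(3.59 − (-0.93)) = -3.11 + (-0.14619)·(4.52) = -3.7708.

-3.7708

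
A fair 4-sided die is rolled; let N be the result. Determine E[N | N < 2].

1

Given N < 2, N is equally likely to be any of {1}.
E[N | N < 2] = (1) / 1 = 1.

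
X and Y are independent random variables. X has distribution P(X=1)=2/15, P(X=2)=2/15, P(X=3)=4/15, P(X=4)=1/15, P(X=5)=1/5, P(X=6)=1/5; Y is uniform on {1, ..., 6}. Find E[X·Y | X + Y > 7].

423/20

P(X + Y > 7) = 4/9.
Summing XY·P(x,y) over outcomes with X + Y > 7 gives 47/5.
E[X·Y | X + Y > 7] = (47/5) / (4/9) = 423/20.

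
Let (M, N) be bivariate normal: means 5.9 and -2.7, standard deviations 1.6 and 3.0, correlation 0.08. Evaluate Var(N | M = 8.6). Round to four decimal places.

8.9424

The conditional variance in a bivariate normal is σ_N²(1 − ρ²), independent of x.
Var(N | M=8.6) = (3.0)²·(1 − (0.08)²) = 9·0.9936 = 8.9424.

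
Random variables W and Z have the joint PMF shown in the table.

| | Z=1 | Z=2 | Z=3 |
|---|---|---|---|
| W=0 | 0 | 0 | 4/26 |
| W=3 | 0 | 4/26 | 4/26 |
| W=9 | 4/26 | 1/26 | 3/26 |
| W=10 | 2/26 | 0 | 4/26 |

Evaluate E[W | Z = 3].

79/15

P(Z = 3) = 15/26.
Σ W·P over the event = 0·(4/26) + 3·(4/26) + 9·(3/26) + 10·(4/26) = 79/26.
E[W | Z = 3] = (79/26) / (15/26) = 79/15.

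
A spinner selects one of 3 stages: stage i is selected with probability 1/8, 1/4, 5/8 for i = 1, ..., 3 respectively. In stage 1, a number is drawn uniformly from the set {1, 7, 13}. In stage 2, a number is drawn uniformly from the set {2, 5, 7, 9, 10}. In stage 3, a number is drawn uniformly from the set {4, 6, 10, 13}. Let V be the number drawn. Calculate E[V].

E[V | stage 1] = (1+7+13)/3 = 7.
E[V | stage 2] = (2+5+7+9+10)/5 = 33/5.
E[V | stage 3] = (4+6+10+13)/4 = 33/4.
By the law of total expectation,
E[V] = (1/8)·(7) + (1/4)·(33/5) + (5/8)·(33/4) = 1229/160.

1229/160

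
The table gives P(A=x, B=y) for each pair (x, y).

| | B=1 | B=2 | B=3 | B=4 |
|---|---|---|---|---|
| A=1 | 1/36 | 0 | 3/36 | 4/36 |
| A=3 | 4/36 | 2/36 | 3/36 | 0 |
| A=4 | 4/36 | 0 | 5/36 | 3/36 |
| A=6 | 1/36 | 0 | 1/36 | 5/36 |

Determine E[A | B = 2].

3

P(B = 2) = 1/18.
Σ A·P over the event = 3·(2/36) = 1/6.
E[A | B = 2] = (1/6) / (1/18) = 3.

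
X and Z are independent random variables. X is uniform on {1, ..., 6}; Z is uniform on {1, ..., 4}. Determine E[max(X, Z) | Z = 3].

4

Outcomes with Z = 3: (1,3), (2,3), (3,3), (4,3), (5,3), (6,3), each with probability 1/24.
E[max(X, Z) | Z = 3] = (3 + 3 + 3 + 4 + 5 + 6) / 6 = 4.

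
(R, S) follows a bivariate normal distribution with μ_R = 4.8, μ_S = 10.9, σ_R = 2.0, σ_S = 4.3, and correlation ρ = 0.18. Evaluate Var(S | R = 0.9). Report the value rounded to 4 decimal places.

The conditional variance in a bivariate normal is σ_S²(1 − ρ²), independent of x.
Var(S | R=0.9) = (4.3)²·(1 − (0.18)²) = 18.49·0.9676 = 17.8909.

17.8909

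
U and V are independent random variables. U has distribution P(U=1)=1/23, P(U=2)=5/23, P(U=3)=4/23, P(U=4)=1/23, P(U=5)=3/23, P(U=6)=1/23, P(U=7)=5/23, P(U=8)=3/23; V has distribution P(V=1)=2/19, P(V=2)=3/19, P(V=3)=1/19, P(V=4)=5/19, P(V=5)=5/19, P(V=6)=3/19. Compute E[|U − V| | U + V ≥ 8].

P(U + V ≥ 8) = 271/437.
Summing |U−V|·P(x,y) over outcomes with U + V ≥ 8 gives 32/19.
E[|U − V| | U + V ≥ 8] = (32/19) / (271/437) = 736/271.

736/271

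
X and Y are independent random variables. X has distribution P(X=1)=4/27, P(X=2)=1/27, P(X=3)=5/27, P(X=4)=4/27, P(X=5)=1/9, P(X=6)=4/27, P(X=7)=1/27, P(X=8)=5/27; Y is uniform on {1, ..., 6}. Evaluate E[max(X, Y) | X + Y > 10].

247/34

P(X + Y > 10) = 17/81.
Summing max(X,Y)·P(x,y) over outcomes with X + Y > 10 gives 247/162.
E[max(X, Y) | X + Y > 10] = (247/162) / (17/81) = 247/34.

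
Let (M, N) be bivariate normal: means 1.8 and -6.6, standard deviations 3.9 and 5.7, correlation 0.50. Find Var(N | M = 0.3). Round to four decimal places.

For a bivariate normal, Var(N | M=x) = σ_N²(1 − ρ²).
Var(N | M=0.3) = (5.7)²·(1 − (0.50)²) = 32.49·0.75 = 24.3675.

24.3675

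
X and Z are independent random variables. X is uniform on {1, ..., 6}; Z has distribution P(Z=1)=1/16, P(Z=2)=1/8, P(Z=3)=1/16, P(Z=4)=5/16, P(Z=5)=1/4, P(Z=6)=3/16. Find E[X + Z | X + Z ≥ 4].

P(X + Z ≥ 4) = 23/24.
Summing (X+Z)·P(x,y) over outcomes with X + Z ≥ 4 gives 721/96.
E[X + Z | X + Z ≥ 4] = (721/96) / (23/24) = 721/92.

721/92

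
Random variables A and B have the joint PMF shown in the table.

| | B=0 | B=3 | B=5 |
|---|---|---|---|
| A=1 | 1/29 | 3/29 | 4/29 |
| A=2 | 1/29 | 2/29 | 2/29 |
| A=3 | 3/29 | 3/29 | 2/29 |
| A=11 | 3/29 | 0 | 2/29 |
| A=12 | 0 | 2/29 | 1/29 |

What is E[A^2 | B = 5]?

P(B = 5) = 11/29.
Σ A^2·P over the event = 1·(4/29) + 4·(2/29) + 9·(2/29) + 121·(2/29) + 144·(1/29) = 416/29.
E[A^2 | B = 5] = (416/29) / (11/29) = 416/11.

416/11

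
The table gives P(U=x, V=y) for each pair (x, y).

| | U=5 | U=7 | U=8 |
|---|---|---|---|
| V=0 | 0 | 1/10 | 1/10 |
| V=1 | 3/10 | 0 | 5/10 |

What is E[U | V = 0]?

15/2

P(V = 0) = 1/5.
Σ U·P over the event = 7·(1/10) + 8·(1/10) = 3/2.
E[U | V = 0] = (3/2) / (1/5) = 15/2.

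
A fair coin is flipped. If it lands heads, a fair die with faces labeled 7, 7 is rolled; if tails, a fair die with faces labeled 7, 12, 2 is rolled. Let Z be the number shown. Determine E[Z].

E[Z | heads] = (7+7)/2 = 7.
E[Z | tails] = (7+12+2)/3 = 7.
E[Z] = (1/2)·(7) + (1/2)·(7) = 7.

7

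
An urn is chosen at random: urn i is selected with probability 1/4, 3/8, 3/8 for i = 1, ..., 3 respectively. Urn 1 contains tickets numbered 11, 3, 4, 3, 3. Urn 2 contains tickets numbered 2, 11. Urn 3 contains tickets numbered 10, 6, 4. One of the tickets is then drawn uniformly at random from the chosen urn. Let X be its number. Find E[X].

491/80

E[X | urn 1] = (11+3+4+3+3)/5 = 24/5.
E[X | urn 2] = (2+11)/2 = 13/2.
E[X | urn 3] = (10+6+4)/3 = 20/3.
E[X] = (1/4)·(24/5) + (3/8)·(13/2) + (3/8)·(20/3) = 491/80.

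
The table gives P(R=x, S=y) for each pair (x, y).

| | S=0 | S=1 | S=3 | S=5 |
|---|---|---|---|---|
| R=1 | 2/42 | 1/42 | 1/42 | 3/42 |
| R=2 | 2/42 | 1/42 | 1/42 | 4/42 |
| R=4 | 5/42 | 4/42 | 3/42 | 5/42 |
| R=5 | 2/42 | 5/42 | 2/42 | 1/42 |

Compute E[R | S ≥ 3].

61/20

P(S ≥ 3) = 10/21.
Σ R·P over the event = 1·(1/42) + 1·(3/42) + 2·(1/42) + 2·(4/42) + 4·(3/42) + 4·(5/42) + 5·(2/42) + 5·(1/42) = 61/42.
E[R | S ≥ 3] = (61/42) / (10/21) = 61/20.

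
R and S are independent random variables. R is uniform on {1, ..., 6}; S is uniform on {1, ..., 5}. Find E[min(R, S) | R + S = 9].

Outcomes with R + S = 9: (4,5), (5,4), (6,3), each with probability 1/30.
E[min(R, S) | R + S = 9] = (4 + 4 + 3) / 3 = 11/3.

11/3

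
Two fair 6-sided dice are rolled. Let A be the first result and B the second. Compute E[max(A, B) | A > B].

14/3

P(A > B) = 5/12.
Summing max(A,B)·P(x,y) over outcomes with A > B gives 35/18.
E[max(A, B) | A > B] = (35/18) / (5/12) = 14/3.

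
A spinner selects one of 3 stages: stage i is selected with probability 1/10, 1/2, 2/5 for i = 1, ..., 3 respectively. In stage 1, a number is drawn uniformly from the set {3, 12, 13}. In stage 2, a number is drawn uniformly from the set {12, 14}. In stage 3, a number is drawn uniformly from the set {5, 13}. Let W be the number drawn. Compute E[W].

E[W | stage 1] = (3+12+13)/3 = 28/3.
E[W | stage 2] = (12+14)/2 = 13.
E[W | stage 3] = (5+13)/2 = 9.
E[W] = (1/10)·(28/3) + (1/2)·(13) + (2/5)·(9) = 331/30.

331/30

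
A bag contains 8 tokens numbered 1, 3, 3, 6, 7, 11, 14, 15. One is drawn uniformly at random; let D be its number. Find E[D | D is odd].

P(D is odd) = 3/4.
Σ over the event: 1·1/8 + 3·1/4 + 7·1/8 + 11·1/8 + 15·1/8 = 5.
E[D | D is odd] = (5) / (3/4) = 20/3.

20/3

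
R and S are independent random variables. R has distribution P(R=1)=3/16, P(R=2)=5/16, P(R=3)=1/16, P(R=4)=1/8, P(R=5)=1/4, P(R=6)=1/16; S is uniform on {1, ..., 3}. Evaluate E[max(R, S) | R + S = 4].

P(R + S = 4) = 3/16.
Summing max(R,S)·P(x,y) over outcomes with R + S = 4 gives 11/24.
E[max(R, S) | R + S = 4] = (11/24) / (3/16) = 22/9.

22/9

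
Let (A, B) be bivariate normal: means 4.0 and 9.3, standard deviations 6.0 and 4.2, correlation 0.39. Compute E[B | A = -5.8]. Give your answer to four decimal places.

The regression of B on A has slope ρ·σ_B/σ_A and passes through (μ_A, μ_B).
E[B | A=-5.8] = 9.3 + (0.39)·(4.2/6.0)·(-5.8 − (4.0)) = 9.3 + (0.273)·(-9.8) = 6.6246.

6.6246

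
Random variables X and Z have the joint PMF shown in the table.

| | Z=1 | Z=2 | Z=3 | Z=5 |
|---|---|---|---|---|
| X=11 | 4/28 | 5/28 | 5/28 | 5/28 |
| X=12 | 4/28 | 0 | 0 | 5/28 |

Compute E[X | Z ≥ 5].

P(Z ≥ 5) = 5/14.
Summing X·P(X=x,Z=y) over the conditioning event gives 115/28.
E[X | Z ≥ 5] = (115/28) / (5/14) = 23/2.

23/2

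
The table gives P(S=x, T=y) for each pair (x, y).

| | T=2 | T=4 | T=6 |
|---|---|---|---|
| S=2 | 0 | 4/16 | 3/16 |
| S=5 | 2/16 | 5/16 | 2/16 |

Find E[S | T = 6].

16/5

P(T = 6) = 5/16.
Σ S·P over the event = 2·(3/16) + 5·(2/16) = 1.
E[S | T = 6] = (1) / (5/16) = 16/5.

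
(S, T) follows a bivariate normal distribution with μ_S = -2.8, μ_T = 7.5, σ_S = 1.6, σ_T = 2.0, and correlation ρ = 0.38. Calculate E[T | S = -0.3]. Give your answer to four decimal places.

8.6875

The regression of T on S has slope ρ·σ_T/σ_S and passes through (μ_S, μ_T).
E[T | S=-0.3] = 7.5 + (0.38)·(2.0/1.6)·(-0.3 − (-2.8)) = 7.5 + (0.475)·(2.5) = 8.6875.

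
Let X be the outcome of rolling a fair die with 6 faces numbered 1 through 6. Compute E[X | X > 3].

Given X > 3, X is equally likely to be any of {4, 5, 6}.
E[X | X > 3] = (4 + 5 + 6) / 3 = 5.

5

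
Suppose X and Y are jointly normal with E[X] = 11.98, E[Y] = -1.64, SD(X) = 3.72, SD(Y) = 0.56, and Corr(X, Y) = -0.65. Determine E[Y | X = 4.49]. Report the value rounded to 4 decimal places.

E[Y | X=x] = μ_Y + ρ(σ_Y/σ_X)(x − μ_X) for jointly normal variables.
E[Y | X=4.49] = -1.64 + (-0.65)·(0.56/3.72)·(4.49 − (11.98)) = -1.64 + (-0.097849)·(-7.49) = -0.9071.

-0.9071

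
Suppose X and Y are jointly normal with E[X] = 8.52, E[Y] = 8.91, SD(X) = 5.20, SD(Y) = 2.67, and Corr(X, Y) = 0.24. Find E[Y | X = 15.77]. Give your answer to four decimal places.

9.8034

E[Y | X=x] = μ_Y + ρ(σ_Y/σ_X)(x − μ_X) for jointly normal variables.
E[Y | X=15.77] = 8.91 + (0.24)·(2.67/5.20)·(15.77 − (8.52)) = 8.91 + (0.12323)·(7.25) = 9.8034.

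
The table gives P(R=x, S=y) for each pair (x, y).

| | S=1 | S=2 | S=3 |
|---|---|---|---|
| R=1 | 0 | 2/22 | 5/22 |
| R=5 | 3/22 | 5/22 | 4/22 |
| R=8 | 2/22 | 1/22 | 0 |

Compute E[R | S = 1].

P(S = 1) = 5/22.
Σ R·P over the event = 5·(3/22) + 8·(2/22) = 31/22.
E[R | S = 1] = (31/22) / (5/22) = 31/5.

31/5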